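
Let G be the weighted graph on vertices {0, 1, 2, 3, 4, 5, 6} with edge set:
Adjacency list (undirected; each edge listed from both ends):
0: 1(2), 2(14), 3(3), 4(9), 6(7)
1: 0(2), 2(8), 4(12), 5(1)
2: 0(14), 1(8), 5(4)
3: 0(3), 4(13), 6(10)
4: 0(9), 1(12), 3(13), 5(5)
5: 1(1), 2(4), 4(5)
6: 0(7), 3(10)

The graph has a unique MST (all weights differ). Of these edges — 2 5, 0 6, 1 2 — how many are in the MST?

Kruskal: consider edges lightest-first.
1 5 (1): add. Components now {0} {1,5} {2} {3} {4} {6}
0 1 (2): add. Components now {0,1,5} {2} {3} {4} {6}
0 3 (3): add. Components now {0,1,3,5} {2} {4} {6}
2 5 (4): add. Components now {0,1,2,3,5} {4} {6}
4 5 (5): add. Components now {0,1,2,3,4,5} {6}
0 6 (7): add. Components now {0,1,2,3,4,5,6}
MST edge set: {1 5, 0 1, 0 3, 2 5, 4 5, 0 6}.
Of the listed edges, {2 5, 0 6} are in the MST → 2.

2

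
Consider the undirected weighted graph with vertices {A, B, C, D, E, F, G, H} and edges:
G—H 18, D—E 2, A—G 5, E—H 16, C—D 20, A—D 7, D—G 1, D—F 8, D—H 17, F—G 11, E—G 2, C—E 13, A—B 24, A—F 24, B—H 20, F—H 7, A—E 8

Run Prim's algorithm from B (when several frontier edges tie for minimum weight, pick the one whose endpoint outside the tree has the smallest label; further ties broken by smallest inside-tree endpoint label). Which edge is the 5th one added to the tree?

D-E

Prim, starting at B.
Step 1: cheapest edge leaving the tree is B—H (20); add H.
Step 2: cheapest edge leaving the tree is F—H (7); add F.
Step 3: cheapest edge leaving the tree is D—F (8); add D.
Step 4: cheapest edge leaving the tree is D—G (1); add G.
Step 5: cheapest edge leaving the tree is D—E (2); add E.
Step 6: cheapest edge leaving the tree is A—G (5); add A.
Step 7: cheapest edge leaving the tree is C—E (13); add C.
The 5th edge added is D—E.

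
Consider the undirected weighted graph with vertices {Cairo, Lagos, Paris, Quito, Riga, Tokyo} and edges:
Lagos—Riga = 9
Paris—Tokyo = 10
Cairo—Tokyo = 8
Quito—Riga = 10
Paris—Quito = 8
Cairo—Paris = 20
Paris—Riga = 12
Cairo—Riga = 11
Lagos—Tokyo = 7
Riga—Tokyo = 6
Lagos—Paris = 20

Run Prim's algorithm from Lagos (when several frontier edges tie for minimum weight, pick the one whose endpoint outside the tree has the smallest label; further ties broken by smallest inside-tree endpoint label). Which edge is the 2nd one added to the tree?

Riga-Tokyo

Prim, starting at Lagos.
Step 1: frontier [Lagos—Tokyo 7, Lagos—Riga 9, Lagos—Paris 20] → take Lagos—Tokyo (7); add Tokyo.
Step 2: frontier [Lagos—Riga 9, Lagos—Paris 20, Riga—Tokyo 6, Cairo—Tokyo 8, Paris—Tokyo 10] → take Riga—Tokyo (6); add Riga.
Step 3: frontier [Lagos—Paris 20, Quito—Riga 10, Cairo—Riga 11, Paris—Riga 12, Cairo—Tokyo 8, Paris—Tokyo 10] → take Cairo—Tokyo (8); add Cairo.
Step 4: frontier [Cairo—Paris 20, Lagos—Paris 20, Quito—Riga 10, Paris—Riga 12, Paris—Tokyo 10] → take Paris—Tokyo (10); add Paris.
Step 5: frontier [Paris—Quito 8, Quito—Riga 10] → take Paris—Quito (8); add Quito.
The 2nd edge added is Riga—Tokyo.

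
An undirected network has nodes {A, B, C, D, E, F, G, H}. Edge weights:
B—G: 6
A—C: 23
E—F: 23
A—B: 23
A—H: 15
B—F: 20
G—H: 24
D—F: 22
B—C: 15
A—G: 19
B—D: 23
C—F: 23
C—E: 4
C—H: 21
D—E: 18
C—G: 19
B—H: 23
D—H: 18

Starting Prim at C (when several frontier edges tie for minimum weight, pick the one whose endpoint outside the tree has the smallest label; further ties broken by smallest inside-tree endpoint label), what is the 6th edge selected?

A-H

Prim, starting at C.
Step 1: cheapest edge leaving the tree is C—E (4); add E.
Step 2: cheapest edge leaving the tree is B—C (15); add B.
Step 3: cheapest edge leaving the tree is B—G (6); add G.
Step 4: cheapest edge leaving the tree is D—E (18); add D.
Step 5: cheapest edge leaving the tree is D—H (18); add H.
Step 6: cheapest edge leaving the tree is A—H (15); add A.
Step 7: cheapest edge leaving the tree is B—F (20); add F.
The 6th edge added is A—H.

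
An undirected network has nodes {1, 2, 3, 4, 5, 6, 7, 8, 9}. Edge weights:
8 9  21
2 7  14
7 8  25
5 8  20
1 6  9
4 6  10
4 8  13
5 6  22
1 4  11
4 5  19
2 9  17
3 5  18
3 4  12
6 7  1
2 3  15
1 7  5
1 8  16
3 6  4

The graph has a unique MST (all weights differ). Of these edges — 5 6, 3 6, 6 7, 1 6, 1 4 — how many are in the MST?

Kruskal's algorithm — process edges by increasing weight (ties by edge label):
6 7 (1): add — endpoints in different components.
3 6 (4): add — endpoints in different components.
1 7 (5): add — endpoints in different components.
1 6 (9): skip — 1 and 6 already connected.
4 6 (10): add — endpoints in different components.
1 4 (11): skip — 1 and 4 already connected.
3 4 (12): skip — 3 and 4 already connected.
4 8 (13): add — endpoints in different components.
2 7 (14): add — endpoints in different components.
2 3 (15): skip — 2 and 3 already connected.
1 8 (16): skip — 1 and 8 already connected.
2 9 (17): add — endpoints in different components.
3 5 (18): add — endpoints in different components.
MST edge set: {6 7, 3 6, 1 7, 4 6, 4 8, 2 7, 2 9, 3 5}.
Of the listed edges, {3 6, 6 7} are in the MST → 2.

2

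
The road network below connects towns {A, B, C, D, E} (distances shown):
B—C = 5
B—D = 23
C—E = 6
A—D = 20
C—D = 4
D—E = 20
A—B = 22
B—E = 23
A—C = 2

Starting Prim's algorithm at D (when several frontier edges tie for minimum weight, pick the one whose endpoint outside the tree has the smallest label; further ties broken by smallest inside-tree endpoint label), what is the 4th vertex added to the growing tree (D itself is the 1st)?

Prim's algorithm from D:
Step 1: frontier [C—D 4, A—D 20, D—E 20, B—D 23] → take C—D (4); add C.
Step 2: frontier [A—C 2, B—C 5, C—E 6, A—D 20, D—E 20, B—D 23] → take A—C (2); add A.
Step 3: frontier [A—B 22, B—C 5, C—E 6, D—E 20, B—D 23] → take B—C (5); add B.
Step 4: frontier [B—E 23, C—E 6, D—E 20] → take C—E (6); add E.
Vertex order: D, C, A, B, E. The 4th vertex is B.

B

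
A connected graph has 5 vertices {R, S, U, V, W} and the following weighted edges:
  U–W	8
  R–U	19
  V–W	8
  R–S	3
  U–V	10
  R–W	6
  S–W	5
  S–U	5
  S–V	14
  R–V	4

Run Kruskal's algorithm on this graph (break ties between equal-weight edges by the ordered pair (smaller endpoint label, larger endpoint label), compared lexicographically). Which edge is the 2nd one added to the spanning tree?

Sort edges by weight, then run Kruskal:
R–S (3): add — endpoints in different components.
R–V (4): add — endpoints in different components.
S–U (5): add — endpoints in different components.
S–W (5): add — endpoints in different components.
The 2nd edge added is R–V.

R-V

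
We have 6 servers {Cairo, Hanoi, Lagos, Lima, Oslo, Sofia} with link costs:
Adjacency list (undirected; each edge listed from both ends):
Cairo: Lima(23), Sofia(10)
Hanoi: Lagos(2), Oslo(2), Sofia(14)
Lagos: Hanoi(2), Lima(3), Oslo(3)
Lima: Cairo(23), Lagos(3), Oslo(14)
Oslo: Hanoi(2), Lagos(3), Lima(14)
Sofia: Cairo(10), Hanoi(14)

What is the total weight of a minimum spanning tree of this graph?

Prim's algorithm from Lagos:
Step 1: frontier [Hanoi—Lagos 2, Lagos—Lima 3, Lagos—Oslo 3] → take Hanoi—Lagos (2); add Hanoi.
Step 2: frontier [Hanoi—Oslo 2, Hanoi—Sofia 14, Lagos—Lima 3, Lagos—Oslo 3] → take Hanoi—Oslo (2); add Oslo.
Step 3: frontier [Hanoi—Sofia 14, Lagos—Lima 3, Lima—Oslo 14] → take Lagos—Lima (3); add Lima.
Step 4: frontier [Hanoi—Sofia 14, Cairo—Lima 23] → take Hanoi—Sofia (14); add Sofia.
Step 5: frontier [Cairo—Lima 23, Cairo—Sofia 10] → take Cairo—Sofia (10); add Cairo.
MST edges: Hanoi—Lagos, Hanoi—Oslo, Lagos—Lima, Hanoi—Sofia, Cairo—Sofia; total weight 2+2+3+14+10 = 31.

31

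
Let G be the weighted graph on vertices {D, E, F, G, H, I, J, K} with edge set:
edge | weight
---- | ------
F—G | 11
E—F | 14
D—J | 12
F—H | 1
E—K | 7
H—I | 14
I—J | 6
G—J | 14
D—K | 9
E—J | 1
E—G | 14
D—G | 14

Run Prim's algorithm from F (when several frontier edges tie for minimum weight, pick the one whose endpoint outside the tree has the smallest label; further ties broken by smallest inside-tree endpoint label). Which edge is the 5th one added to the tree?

Grow the tree from F using Prim:
Step 1: cheapest edge leaving the tree is F—H (1); add H.
Step 2: cheapest edge leaving the tree is F—G (11); add G.
Step 3: cheapest edge leaving the tree is D—G (14); add D.
Step 4: cheapest edge leaving the tree is D—K (9); add K.
Step 5: cheapest edge leaving the tree is E—K (7); add E.
Step 6: cheapest edge leaving the tree is E—J (1); add J.
Step 7: cheapest edge leaving the tree is I—J (6); add I.
The 5th edge added is E—K.

E-K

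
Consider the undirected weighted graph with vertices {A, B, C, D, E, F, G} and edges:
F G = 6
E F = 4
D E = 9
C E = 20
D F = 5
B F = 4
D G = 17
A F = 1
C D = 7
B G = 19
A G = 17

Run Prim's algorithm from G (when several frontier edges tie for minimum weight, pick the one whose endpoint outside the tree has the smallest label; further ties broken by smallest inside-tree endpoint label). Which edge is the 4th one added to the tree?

Prim, starting at G.
Step 1: cheapest edge leaving the tree is F G (6); add F.
Step 2: cheapest edge leaving the tree is A F (1); add A.
Step 3: cheapest edge leaving the tree is B F (4); add B.
Step 4: cheapest edge leaving the tree is E F (4); add E.
Step 5: cheapest edge leaving the tree is D F (5); add D.
Step 6: cheapest edge leaving the tree is C D (7); add C.
The 4th edge added is E F.

E-F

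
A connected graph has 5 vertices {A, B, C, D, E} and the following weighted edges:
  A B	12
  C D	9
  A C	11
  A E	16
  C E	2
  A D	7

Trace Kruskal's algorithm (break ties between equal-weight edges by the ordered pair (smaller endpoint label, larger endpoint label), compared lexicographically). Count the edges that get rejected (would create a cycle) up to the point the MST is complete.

1

Kruskal: consider edges lightest-first.
C E (2): add — endpoints in different components.
A D (7): add — endpoints in different components.
C D (9): add — endpoints in different components.
A C (11): skip — A and C already connected.
A B (12): add — endpoints in different components.
Edges rejected before the tree was complete: 1.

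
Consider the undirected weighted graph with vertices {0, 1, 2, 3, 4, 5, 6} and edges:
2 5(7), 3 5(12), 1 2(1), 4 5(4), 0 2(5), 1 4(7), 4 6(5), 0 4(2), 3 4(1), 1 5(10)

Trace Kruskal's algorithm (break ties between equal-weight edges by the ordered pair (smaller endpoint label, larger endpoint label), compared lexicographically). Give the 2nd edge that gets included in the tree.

3-4

Sort edges by weight, then run Kruskal:
1 2 (1): add. Components now {0} {1,2} {3} {4} {5} {6}
3 4 (1): add. Components now {0} {1,2} {3,4} {5} {6}
0 4 (2): add. Components now {0,3,4} {1,2} {5} {6}
4 5 (4): add. Components now {0,3,4,5} {1,2} {6}
0 2 (5): add. Components now {0,1,2,3,4,5} {6}
4 6 (5): add. Components now {0,1,2,3,4,5,6}
The 2nd edge added is 3 4.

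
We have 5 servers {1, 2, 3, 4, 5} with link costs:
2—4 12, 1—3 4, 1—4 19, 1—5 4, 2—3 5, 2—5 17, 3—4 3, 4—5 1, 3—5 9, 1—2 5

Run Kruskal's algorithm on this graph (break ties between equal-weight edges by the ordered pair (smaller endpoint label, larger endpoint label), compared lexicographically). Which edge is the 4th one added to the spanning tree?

Sort edges by weight, then run Kruskal:
4—5 (1): add — endpoints in different components.
3—4 (3): add — endpoints in different components.
1—3 (4): add — endpoints in different components.
1—5 (4): skip — 1 and 5 already connected.
1—2 (5): add — endpoints in different components.
The 4th edge added is 1—2.

1-2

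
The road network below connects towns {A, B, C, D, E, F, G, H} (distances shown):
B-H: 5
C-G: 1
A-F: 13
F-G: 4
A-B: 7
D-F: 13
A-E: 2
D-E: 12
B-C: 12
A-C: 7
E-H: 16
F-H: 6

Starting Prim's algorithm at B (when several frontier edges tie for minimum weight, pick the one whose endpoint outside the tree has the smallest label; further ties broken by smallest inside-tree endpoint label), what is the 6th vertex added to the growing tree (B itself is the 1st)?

A

Grow the tree from B using Prim:
Step 1: cheapest edge leaving the tree is B-H (5); add H.
Step 2: cheapest edge leaving the tree is F-H (6); add F.
Step 3: cheapest edge leaving the tree is F-G (4); add G.
Step 4: cheapest edge leaving the tree is C-G (1); add C.
Step 5: cheapest edge leaving the tree is A-B (7); add A.
Step 6: cheapest edge leaving the tree is A-E (2); add E.
Step 7: cheapest edge leaving the tree is D-E (12); add D.
Vertex order: B, H, F, G, C, A, E, D. The 6th vertex is A.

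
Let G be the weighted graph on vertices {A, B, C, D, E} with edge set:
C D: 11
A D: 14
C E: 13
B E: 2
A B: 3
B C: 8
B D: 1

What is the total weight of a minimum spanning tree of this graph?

14

Prim, starting at D.
Step 1: cheapest edge leaving the tree is B D (1); add B.
Step 2: cheapest edge leaving the tree is B E (2); add E.
Step 3: cheapest edge leaving the tree is A B (3); add A.
Step 4: cheapest edge leaving the tree is B C (8); add C.
MST edges: B D, B E, A B, B C; total weight 1+2+3+8 = 14.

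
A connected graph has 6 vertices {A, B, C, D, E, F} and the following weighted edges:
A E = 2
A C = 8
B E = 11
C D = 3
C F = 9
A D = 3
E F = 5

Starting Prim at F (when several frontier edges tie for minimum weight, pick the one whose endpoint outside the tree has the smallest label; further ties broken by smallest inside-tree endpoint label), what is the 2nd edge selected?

Grow the tree from F using Prim:
Step 1: cheapest edge leaving the tree is E F (5); add E.
Step 2: cheapest edge leaving the tree is A E (2); add A.
Step 3: cheapest edge leaving the tree is A D (3); add D.
Step 4: cheapest edge leaving the tree is C D (3); add C.
Step 5: cheapest edge leaving the tree is B E (11); add B.
The 2nd edge added is A E.

A-E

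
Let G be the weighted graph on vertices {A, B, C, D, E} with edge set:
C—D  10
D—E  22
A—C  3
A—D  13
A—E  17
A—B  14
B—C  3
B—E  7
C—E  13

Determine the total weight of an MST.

23

Sort edges by weight, then run Kruskal:
A—C (3): add — endpoints in different components.
B—C (3): add — endpoints in different components.
B—E (7): add — endpoints in different components.
C—D (10): add — endpoints in different components.
MST edges: A—C, B—C, B—E, C—D; total weight 3+3+7+10 = 23.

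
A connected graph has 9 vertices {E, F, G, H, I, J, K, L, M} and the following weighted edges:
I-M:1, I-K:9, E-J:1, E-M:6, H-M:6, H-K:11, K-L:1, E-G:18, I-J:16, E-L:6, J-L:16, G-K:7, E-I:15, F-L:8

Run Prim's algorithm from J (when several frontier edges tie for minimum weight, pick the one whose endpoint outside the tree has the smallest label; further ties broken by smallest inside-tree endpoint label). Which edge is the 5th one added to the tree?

Prim, starting at J.
Step 1: cheapest edge leaving the tree is E-J (1); add E.
Step 2: cheapest edge leaving the tree is E-L (6); add L.
Step 3: cheapest edge leaving the tree is K-L (1); add K.
Step 4: cheapest edge leaving the tree is E-M (6); add M.
Step 5: cheapest edge leaving the tree is I-M (1); add I.
Step 6: cheapest edge leaving the tree is H-M (6); add H.
Step 7: cheapest edge leaving the tree is G-K (7); add G.
Step 8: cheapest edge leaving the tree is F-L (8); add F.
The 5th edge added is I-M.

I-M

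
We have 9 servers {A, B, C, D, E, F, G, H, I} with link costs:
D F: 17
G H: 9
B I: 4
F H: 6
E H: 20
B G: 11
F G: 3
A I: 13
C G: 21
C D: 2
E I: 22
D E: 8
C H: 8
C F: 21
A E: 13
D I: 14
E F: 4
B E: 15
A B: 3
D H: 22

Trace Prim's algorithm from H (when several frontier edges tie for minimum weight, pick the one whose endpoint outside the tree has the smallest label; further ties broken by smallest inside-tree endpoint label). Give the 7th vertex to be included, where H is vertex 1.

Grow the tree from H using Prim:
Step 1: cheapest edge leaving the tree is F H (6); add F.
Step 2: cheapest edge leaving the tree is F G (3); add G.
Step 3: cheapest edge leaving the tree is E F (4); add E.
Step 4: cheapest edge leaving the tree is C H (8); add C.
Step 5: cheapest edge leaving the tree is C D (2); add D.
Step 6: cheapest edge leaving the tree is B G (11); add B.
Step 7: cheapest edge leaving the tree is A B (3); add A.
Step 8: cheapest edge leaving the tree is B I (4); add I.
Vertex order: H, F, G, E, C, D, B, A, I. The 7th vertex is B.

B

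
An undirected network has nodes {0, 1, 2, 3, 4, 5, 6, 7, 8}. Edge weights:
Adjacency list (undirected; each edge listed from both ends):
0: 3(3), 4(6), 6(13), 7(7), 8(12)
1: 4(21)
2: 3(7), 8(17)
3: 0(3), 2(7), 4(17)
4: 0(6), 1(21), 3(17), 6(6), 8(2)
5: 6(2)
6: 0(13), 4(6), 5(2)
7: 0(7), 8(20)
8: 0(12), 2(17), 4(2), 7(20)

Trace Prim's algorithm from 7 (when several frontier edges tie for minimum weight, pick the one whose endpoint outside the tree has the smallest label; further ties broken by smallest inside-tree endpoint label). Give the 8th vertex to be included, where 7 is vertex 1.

2

Grow the tree from 7 using Prim:
Step 1: frontier [0–7 7, 7–8 20] → take 0–7 (7); add 0.
Step 2: frontier [0–3 3, 0–4 6, 0–8 12, 0–6 13, 7–8 20] → take 0–3 (3); add 3.
Step 3: frontier [0–4 6, 0–8 12, 0–6 13, 2–3 7, 3–4 17, 7–8 20] → take 0–4 (6); add 4.
Step 4: frontier [0–8 12, 0–6 13, 2–3 7, 4–8 2, 4–6 6, 1–4 21, 7–8 20] → take 4–8 (2); add 8.
Step 5: frontier [0–6 13, 2–3 7, 4–6 6, 1–4 21, 2–8 17] → take 4–6 (6); add 6.
Step 6: frontier [2–3 7, 1–4 21, 5–6 2, 2–8 17] → take 5–6 (2); add 5.
Step 7: frontier [2–3 7, 1–4 21, 2–8 17] → take 2–3 (7); add 2.
Step 8: frontier [1–4 21] → take 1–4 (21); add 1.
Vertex order: 7, 0, 3, 4, 8, 6, 5, 2, 1. The 8th vertex is 2.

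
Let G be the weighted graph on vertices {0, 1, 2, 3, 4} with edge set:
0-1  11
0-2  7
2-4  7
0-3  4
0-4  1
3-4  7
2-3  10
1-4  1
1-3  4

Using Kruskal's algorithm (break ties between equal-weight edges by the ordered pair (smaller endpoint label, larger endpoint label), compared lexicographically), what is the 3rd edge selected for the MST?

0-3

Sort edges by weight, then run Kruskal:
0-4 (1): add — endpoints in different components.
1-4 (1): add — endpoints in different components.
0-3 (4): add — endpoints in different components.
1-3 (4): skip — 1 and 3 already connected.
0-2 (7): add — endpoints in different components.
The 3rd edge added is 0-3.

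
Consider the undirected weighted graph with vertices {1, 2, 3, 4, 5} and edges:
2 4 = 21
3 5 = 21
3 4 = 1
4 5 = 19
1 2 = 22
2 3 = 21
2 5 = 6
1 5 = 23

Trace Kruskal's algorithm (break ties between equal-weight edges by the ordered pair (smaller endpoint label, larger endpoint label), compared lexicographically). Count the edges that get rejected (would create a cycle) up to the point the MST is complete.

3

Kruskal's algorithm — process edges by increasing weight (ties by edge label):
3 4 (1): add. Components now {1} {2} {3,4} {5}
2 5 (6): add. Components now {1} {2,5} {3,4}
4 5 (19): add. Components now {1} {2,3,4,5}
2 3 (21): skip — 2 and 3 already connected.
2 4 (21): skip — 2 and 4 already connected.
3 5 (21): skip — 3 and 5 already connected.
1 2 (22): add. Components now {1,2,3,4,5}
Edges rejected before the tree was complete: 3.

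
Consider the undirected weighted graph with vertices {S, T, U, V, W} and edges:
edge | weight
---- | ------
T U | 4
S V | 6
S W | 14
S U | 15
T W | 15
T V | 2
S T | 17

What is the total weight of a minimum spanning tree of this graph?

26

Prim's algorithm from W:
Step 1: frontier [S W 14, T W 15] → take S W (14); add S.
Step 2: frontier [S V 6, S U 15, S T 17, T W 15] → take S V (6); add V.
Step 3: frontier [S U 15, S T 17, T V 2, T W 15] → take T V (2); add T.
Step 4: frontier [S U 15, T U 4] → take T U (4); add U.
MST edges: S W, S V, T V, T U; total weight 14+6+2+4 = 26.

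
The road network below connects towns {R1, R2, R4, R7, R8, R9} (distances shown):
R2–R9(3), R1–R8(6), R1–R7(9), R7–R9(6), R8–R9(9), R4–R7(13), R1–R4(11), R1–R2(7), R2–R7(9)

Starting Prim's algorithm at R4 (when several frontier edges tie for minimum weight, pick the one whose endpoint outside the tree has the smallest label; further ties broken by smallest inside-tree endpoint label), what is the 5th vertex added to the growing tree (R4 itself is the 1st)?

Prim's algorithm from R4:
Step 1: cheapest edge leaving the tree is R1–R4 (11); add R1.
Step 2: cheapest edge leaving the tree is R1–R8 (6); add R8.
Step 3: cheapest edge leaving the tree is R1–R2 (7); add R2.
Step 4: cheapest edge leaving the tree is R2–R9 (3); add R9.
Step 5: cheapest edge leaving the tree is R7–R9 (6); add R7.
Vertex order: R4, R1, R8, R2, R9, R7. The 5th vertex is R9.

R9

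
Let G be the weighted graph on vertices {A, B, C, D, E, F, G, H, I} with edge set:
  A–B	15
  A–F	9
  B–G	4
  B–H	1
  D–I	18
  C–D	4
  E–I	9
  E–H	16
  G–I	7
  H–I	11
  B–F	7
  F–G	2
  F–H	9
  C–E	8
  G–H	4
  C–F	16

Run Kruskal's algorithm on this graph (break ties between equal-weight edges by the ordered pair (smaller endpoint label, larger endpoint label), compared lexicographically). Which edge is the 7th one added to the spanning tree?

Kruskal's algorithm — process edges by increasing weight (ties by edge label):
B–H (1): add — endpoints in different components.
F–G (2): add — endpoints in different components.
B–G (4): add — endpoints in different components.
C–D (4): add — endpoints in different components.
G–H (4): skip — G and H already connected.
B–F (7): skip — B and F already connected.
G–I (7): add — endpoints in different components.
C–E (8): add — endpoints in different components.
A–F (9): add — endpoints in different components.
E–I (9): add — endpoints in different components.
The 7th edge added is A–F.

A-F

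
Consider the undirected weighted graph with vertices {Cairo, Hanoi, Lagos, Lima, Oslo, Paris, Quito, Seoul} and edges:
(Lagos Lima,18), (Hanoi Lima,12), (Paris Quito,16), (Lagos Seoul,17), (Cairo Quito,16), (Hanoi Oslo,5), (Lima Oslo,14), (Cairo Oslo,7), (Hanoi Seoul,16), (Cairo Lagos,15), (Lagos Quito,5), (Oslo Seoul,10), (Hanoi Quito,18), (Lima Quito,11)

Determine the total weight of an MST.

Prim, starting at Oslo.
Step 1: frontier [Hanoi Oslo 5, Cairo Oslo 7, Oslo Seoul 10, Lima Oslo 14] → take Hanoi Oslo (5); add Hanoi.
Step 2: frontier [Hanoi Lima 12, Hanoi Seoul 16, Hanoi Quito 18, Cairo Oslo 7, Oslo Seoul 10, Lima Oslo 14] → take Cairo Oslo (7); add Cairo.
Step 3: frontier [Cairo Lagos 15, Cairo Quito 16, Hanoi Lima 12, Hanoi Seoul 16, Hanoi Quito 18, Oslo Seoul 10, Lima Oslo 14] → take Oslo Seoul (10); add Seoul.
Step 4: frontier [Cairo Lagos 15, Cairo Quito 16, Hanoi Lima 12, Hanoi Quito 18, Lima Oslo 14, Lagos Seoul 17] → take Hanoi Lima (12); add Lima.
Step 5: frontier [Cairo Lagos 15, Cairo Quito 16, Hanoi Quito 18, Lima Quito 11, Lagos Lima 18, Lagos Seoul 17] → take Lima Quito (11); add Quito.
Step 6: frontier [Cairo Lagos 15, Lagos Lima 18, Lagos Quito 5, Paris Quito 16, Lagos Seoul 17] → take Lagos Quito (5); add Lagos.
Step 7: frontier [Paris Quito 16] → take Paris Quito (16); add Paris.
MST edges: Hanoi Oslo, Cairo Oslo, Oslo Seoul, Hanoi Lima, Lima Quito, Lagos Quito, Paris Quito; total weight 5+7+10+12+11+5+16 = 66.

66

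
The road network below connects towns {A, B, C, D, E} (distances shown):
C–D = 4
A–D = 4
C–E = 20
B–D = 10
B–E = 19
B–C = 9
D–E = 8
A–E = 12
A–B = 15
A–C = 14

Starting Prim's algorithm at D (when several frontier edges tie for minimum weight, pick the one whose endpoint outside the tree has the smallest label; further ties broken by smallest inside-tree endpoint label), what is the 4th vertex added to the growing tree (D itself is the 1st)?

E

Grow the tree from D using Prim:
Step 1: frontier [A–D 4, C–D 4, D–E 8, B–D 10] → take A–D (4); add A.
Step 2: frontier [A–E 12, A–C 14, A–B 15, C–D 4, D–E 8, B–D 10] → take C–D (4); add C.
Step 3: frontier [A–E 12, A–B 15, B–C 9, C–E 20, D–E 8, B–D 10] → take D–E (8); add E.
Step 4: frontier [A–B 15, B–C 9, B–D 10, B–E 19] → take B–C (9); add B.
Vertex order: D, A, C, E, B. The 4th vertex is E.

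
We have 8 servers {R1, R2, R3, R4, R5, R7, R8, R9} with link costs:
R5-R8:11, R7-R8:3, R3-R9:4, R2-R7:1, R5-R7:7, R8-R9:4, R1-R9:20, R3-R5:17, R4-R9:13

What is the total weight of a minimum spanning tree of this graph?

52

Prim's algorithm from R1:
Step 1: frontier [R1-R9 20] → take R1-R9 (20); add R9.
Step 2: frontier [R3-R9 4, R8-R9 4, R4-R9 13] → take R3-R9 (4); add R3.
Step 3: frontier [R3-R5 17, R8-R9 4, R4-R9 13] → take R8-R9 (4); add R8.
Step 4: frontier [R3-R5 17, R7-R8 3, R5-R8 11, R4-R9 13] → take R7-R8 (3); add R7.
Step 5: frontier [R3-R5 17, R2-R7 1, R5-R7 7, R5-R8 11, R4-R9 13] → take R2-R7 (1); add R2.
Step 6: frontier [R3-R5 17, R5-R7 7, R5-R8 11, R4-R9 13] → take R5-R7 (7); add R5.
Step 7: frontier [R4-R9 13] → take R4-R9 (13); add R4.
MST edges: R1-R9, R3-R9, R8-R9, R7-R8, R2-R7, R5-R7, R4-R9; total weight 20+4+4+3+1+7+13 = 52.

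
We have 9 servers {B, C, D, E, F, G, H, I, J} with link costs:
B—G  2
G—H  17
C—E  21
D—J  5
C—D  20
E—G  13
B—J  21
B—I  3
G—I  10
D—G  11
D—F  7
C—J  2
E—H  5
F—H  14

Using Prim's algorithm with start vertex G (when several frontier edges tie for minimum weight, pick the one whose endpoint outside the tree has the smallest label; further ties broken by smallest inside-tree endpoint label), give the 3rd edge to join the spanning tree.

Prim, starting at G.
Step 1: cheapest edge leaving the tree is B—G (2); add B.
Step 2: cheapest edge leaving the tree is B—I (3); add I.
Step 3: cheapest edge leaving the tree is D—G (11); add D.
Step 4: cheapest edge leaving the tree is D—J (5); add J.
Step 5: cheapest edge leaving the tree is C—J (2); add C.
Step 6: cheapest edge leaving the tree is D—F (7); add F.
Step 7: cheapest edge leaving the tree is E—G (13); add E.
Step 8: cheapest edge leaving the tree is E—H (5); add H.
The 3rd edge added is D—G.

D-G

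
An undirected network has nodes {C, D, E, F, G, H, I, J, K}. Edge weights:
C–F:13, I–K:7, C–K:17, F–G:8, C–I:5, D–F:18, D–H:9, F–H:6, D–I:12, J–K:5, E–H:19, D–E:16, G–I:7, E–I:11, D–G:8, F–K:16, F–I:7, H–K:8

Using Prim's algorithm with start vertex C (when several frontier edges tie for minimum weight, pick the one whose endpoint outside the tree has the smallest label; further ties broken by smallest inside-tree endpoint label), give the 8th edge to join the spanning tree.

E-I

Grow the tree from C using Prim:
Step 1: cheapest edge leaving the tree is C–I (5); add I.
Step 2: cheapest edge leaving the tree is F–I (7); add F.
Step 3: cheapest edge leaving the tree is F–H (6); add H.
Step 4: cheapest edge leaving the tree is G–I (7); add G.
Step 5: cheapest edge leaving the tree is I–K (7); add K.
Step 6: cheapest edge leaving the tree is J–K (5); add J.
Step 7: cheapest edge leaving the tree is D–G (8); add D.
Step 8: cheapest edge leaving the tree is E–I (11); add E.
The 8th edge added is E–I.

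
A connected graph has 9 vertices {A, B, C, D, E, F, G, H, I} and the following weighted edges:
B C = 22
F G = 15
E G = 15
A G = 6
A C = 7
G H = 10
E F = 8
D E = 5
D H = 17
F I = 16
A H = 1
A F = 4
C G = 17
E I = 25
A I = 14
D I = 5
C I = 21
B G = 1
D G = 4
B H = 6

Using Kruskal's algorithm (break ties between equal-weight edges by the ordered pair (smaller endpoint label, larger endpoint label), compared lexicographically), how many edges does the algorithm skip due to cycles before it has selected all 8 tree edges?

1

Sort edges by weight, then run Kruskal:
A H (1): add — endpoints in different components.
B G (1): add — endpoints in different components.
A F (4): add — endpoints in different components.
D G (4): add — endpoints in different components.
D E (5): add — endpoints in different components.
D I (5): add — endpoints in different components.
A G (6): add — endpoints in different components.
B H (6): skip — B and H already connected.
A C (7): add — endpoints in different components.
Edges rejected before the tree was complete: 1.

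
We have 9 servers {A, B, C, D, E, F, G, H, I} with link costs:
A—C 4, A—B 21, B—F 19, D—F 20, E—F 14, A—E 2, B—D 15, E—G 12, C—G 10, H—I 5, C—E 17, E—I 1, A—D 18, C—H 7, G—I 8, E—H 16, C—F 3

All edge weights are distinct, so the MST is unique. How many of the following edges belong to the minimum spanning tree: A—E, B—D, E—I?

3

Kruskal: consider edges lightest-first.
E—I (1): add — endpoints in different components.
A—E (2): add — endpoints in different components.
C—F (3): add — endpoints in different components.
A—C (4): add — endpoints in different components.
H—I (5): add — endpoints in different components.
C—H (7): skip — C and H already connected.
G—I (8): add — endpoints in different components.
C—G (10): skip — C and G already connected.
E—G (12): skip — E and G already connected.
E—F (14): skip — E and F already connected.
B—D (15): add — endpoints in different components.
E—H (16): skip — E and H already connected.
C—E (17): skip — C and E already connected.
A—D (18): add — endpoints in different components.
MST edge set: {E—I, A—E, C—F, A—C, H—I, G—I, B—D, A—D}.
Of the listed edges, {A—E, B—D, E—I} are in the MST → 3.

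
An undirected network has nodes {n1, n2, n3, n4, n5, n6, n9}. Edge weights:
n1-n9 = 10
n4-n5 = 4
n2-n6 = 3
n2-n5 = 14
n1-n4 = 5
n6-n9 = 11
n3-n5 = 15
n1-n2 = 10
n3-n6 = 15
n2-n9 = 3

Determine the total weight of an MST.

Kruskal: consider edges lightest-first.
n2-n6 (3): add. Components now {n9} {n5} {n4} {n3} {n2,n6} {n1}
n2-n9 (3): add. Components now {n2,n6,n9} {n5} {n4} {n3} {n1}
n4-n5 (4): add. Components now {n2,n6,n9} {n4,n5} {n3} {n1}
n1-n4 (5): add. Components now {n2,n6,n9} {n1,n4,n5} {n3}
n1-n2 (10): add. Components now {n1,n2,n4,n5,n6,n9} {n3}
n1-n9 (10): skip — n9 and n1 already connected.
n6-n9 (11): skip — n9 and n6 already connected.
n2-n5 (14): skip — n5 and n2 already connected.
n3-n5 (15): add. Components now {n1,n2,n3,n4,n5,n6,n9}
MST edges: n2-n6, n2-n9, n4-n5, n1-n4, n1-n2, n3-n5; total weight 3+3+4+5+10+15 = 40.

40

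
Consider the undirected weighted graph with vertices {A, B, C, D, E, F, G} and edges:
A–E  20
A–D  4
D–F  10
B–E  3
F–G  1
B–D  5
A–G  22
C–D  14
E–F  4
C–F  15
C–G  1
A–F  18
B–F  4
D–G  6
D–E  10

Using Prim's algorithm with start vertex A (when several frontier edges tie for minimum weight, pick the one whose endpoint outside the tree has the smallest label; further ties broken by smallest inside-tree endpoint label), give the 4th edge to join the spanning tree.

B-F

Grow the tree from A using Prim:
Step 1: cheapest edge leaving the tree is A–D (4); add D.
Step 2: cheapest edge leaving the tree is B–D (5); add B.
Step 3: cheapest edge leaving the tree is B–E (3); add E.
Step 4: cheapest edge leaving the tree is B–F (4); add F.
Step 5: cheapest edge leaving the tree is F–G (1); add G.
Step 6: cheapest edge leaving the tree is C–G (1); add C.
The 4th edge added is B–F.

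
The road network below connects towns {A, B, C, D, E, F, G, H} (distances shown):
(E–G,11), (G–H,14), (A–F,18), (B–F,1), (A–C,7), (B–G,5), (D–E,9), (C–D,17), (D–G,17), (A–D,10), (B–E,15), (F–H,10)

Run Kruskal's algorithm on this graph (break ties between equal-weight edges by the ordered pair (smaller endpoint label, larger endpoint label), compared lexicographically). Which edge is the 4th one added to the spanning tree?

D-E

Kruskal: consider edges lightest-first.
B–F (1): add — endpoints in different components.
B–G (5): add — endpoints in different components.
A–C (7): add — endpoints in different components.
D–E (9): add — endpoints in different components.
A–D (10): add — endpoints in different components.
F–H (10): add — endpoints in different components.
E–G (11): add — endpoints in different components.
The 4th edge added is D–E.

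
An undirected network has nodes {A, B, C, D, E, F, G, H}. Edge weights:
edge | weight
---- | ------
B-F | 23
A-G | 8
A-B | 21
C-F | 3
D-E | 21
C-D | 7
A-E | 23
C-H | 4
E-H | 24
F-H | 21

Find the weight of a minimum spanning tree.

87

Kruskal: consider edges lightest-first.
C-F (3): add — endpoints in different components.
C-H (4): add — endpoints in different components.
C-D (7): add — endpoints in different components.
A-G (8): add — endpoints in different components.
A-B (21): add — endpoints in different components.
D-E (21): add — endpoints in different components.
F-H (21): skip — F and H already connected.
A-E (23): add — endpoints in different components.
MST edges: C-F, C-H, C-D, A-G, A-B, D-E, A-E; total weight 3+4+7+8+21+21+23 = 87.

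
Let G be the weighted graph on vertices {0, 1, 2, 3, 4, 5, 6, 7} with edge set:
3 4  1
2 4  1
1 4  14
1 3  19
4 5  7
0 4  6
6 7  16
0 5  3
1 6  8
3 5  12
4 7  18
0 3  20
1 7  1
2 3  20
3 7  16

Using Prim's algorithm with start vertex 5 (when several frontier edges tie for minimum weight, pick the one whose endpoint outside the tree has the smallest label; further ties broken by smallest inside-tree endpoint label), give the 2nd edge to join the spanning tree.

0-4

Prim's algorithm from 5:
Step 1: cheapest edge leaving the tree is 0 5 (3); add 0.
Step 2: cheapest edge leaving the tree is 0 4 (6); add 4.
Step 3: cheapest edge leaving the tree is 2 4 (1); add 2.
Step 4: cheapest edge leaving the tree is 3 4 (1); add 3.
Step 5: cheapest edge leaving the tree is 1 4 (14); add 1.
Step 6: cheapest edge leaving the tree is 1 7 (1); add 7.
Step 7: cheapest edge leaving the tree is 1 6 (8); add 6.
The 2nd edge added is 0 4.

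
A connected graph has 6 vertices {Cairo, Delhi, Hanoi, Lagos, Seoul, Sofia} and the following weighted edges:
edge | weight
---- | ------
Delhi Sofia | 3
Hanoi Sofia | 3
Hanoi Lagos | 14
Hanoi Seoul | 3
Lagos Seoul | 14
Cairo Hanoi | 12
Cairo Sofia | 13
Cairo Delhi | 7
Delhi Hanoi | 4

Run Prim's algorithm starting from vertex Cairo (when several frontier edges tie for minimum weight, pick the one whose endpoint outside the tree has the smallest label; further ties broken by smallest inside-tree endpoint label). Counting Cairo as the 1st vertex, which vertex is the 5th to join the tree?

Seoul

Prim, starting at Cairo.
Step 1: cheapest edge leaving the tree is Cairo Delhi (7); add Delhi.
Step 2: cheapest edge leaving the tree is Delhi Sofia (3); add Sofia.
Step 3: cheapest edge leaving the tree is Hanoi Sofia (3); add Hanoi.
Step 4: cheapest edge leaving the tree is Hanoi Seoul (3); add Seoul.
Step 5: cheapest edge leaving the tree is Hanoi Lagos (14); add Lagos.
Vertex order: Cairo, Delhi, Sofia, Hanoi, Seoul, Lagos. The 5th vertex is Seoul.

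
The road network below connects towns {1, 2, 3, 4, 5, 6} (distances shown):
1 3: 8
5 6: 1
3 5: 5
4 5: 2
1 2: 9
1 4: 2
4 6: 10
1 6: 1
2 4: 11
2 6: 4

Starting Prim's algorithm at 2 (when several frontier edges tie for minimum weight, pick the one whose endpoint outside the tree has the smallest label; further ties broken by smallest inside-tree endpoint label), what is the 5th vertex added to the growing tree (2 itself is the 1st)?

Grow the tree from 2 using Prim:
Step 1: frontier [2 6 4, 1 2 9, 2 4 11] → take 2 6 (4); add 6.
Step 2: frontier [1 2 9, 2 4 11, 1 6 1, 5 6 1, 4 6 10] → take 1 6 (1); add 1.
Step 3: frontier [1 4 2, 1 3 8, 2 4 11, 5 6 1, 4 6 10] → take 5 6 (1); add 5.
Step 4: frontier [1 4 2, 1 3 8, 2 4 11, 4 5 2, 3 5 5, 4 6 10] → take 1 4 (2); add 4.
Step 5: frontier [1 3 8, 3 5 5] → take 3 5 (5); add 3.
Vertex order: 2, 6, 1, 5, 4, 3. The 5th vertex is 4.

4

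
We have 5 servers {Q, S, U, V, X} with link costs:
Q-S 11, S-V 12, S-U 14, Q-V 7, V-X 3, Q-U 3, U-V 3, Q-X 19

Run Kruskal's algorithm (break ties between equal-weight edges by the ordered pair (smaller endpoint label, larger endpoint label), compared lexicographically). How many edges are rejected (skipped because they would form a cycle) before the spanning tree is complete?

1

Kruskal: consider edges lightest-first.
Q-U (3): add — endpoints in different components.
U-V (3): add — endpoints in different components.
V-X (3): add — endpoints in different components.
Q-V (7): skip — V and Q already connected.
Q-S (11): add — endpoints in different components.
Edges rejected before the tree was complete: 1.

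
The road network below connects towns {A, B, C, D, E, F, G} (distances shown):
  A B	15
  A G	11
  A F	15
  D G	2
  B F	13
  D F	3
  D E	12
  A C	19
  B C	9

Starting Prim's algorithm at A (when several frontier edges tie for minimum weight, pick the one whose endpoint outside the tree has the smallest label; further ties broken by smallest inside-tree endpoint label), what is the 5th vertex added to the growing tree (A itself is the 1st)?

Grow the tree from A using Prim:
Step 1: cheapest edge leaving the tree is A G (11); add G.
Step 2: cheapest edge leaving the tree is D G (2); add D.
Step 3: cheapest edge leaving the tree is D F (3); add F.
Step 4: cheapest edge leaving the tree is D E (12); add E.
Step 5: cheapest edge leaving the tree is B F (13); add B.
Step 6: cheapest edge leaving the tree is B C (9); add C.
Vertex order: A, G, D, F, E, B, C. The 5th vertex is E.

E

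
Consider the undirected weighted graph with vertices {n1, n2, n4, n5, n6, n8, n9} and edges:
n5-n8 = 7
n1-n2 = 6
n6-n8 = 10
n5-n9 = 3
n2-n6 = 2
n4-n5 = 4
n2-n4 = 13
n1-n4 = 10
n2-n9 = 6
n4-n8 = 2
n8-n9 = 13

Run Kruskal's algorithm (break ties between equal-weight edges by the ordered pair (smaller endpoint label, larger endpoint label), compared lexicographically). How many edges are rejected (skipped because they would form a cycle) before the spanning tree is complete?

0

Sort edges by weight, then run Kruskal:
n2-n6 (2): add — endpoints in different components.
n4-n8 (2): add — endpoints in different components.
n5-n9 (3): add — endpoints in different components.
n4-n5 (4): add — endpoints in different components.
n1-n2 (6): add — endpoints in different components.
n2-n9 (6): add — endpoints in different components.
Edges rejected before the tree was complete: 0.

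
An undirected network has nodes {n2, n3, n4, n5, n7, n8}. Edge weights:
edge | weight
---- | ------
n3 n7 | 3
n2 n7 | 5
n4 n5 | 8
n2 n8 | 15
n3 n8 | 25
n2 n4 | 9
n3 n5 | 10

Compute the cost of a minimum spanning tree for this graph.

Prim's algorithm from n4:
Step 1: cheapest edge leaving the tree is n4 n5 (8); add n5.
Step 2: cheapest edge leaving the tree is n2 n4 (9); add n2.
Step 3: cheapest edge leaving the tree is n2 n7 (5); add n7.
Step 4: cheapest edge leaving the tree is n3 n7 (3); add n3.
Step 5: cheapest edge leaving the tree is n2 n8 (15); add n8.
MST edges: n4 n5, n2 n4, n2 n7, n3 n7, n2 n8; total weight 8+9+5+3+15 = 40.

40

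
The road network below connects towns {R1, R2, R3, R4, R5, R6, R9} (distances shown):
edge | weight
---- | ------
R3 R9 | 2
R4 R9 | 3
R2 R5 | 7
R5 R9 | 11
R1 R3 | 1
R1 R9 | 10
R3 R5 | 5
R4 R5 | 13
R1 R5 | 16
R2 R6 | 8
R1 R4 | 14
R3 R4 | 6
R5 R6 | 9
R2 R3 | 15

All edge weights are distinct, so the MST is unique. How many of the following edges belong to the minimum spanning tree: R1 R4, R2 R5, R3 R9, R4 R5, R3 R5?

3

Sort edges by weight, then run Kruskal:
R1 R3 (1): add — endpoints in different components.
R3 R9 (2): add — endpoints in different components.
R4 R9 (3): add — endpoints in different components.
R3 R5 (5): add — endpoints in different components.
R3 R4 (6): skip — R4 and R3 already connected.
R2 R5 (7): add — endpoints in different components.
R2 R6 (8): add — endpoints in different components.
MST edge set: {R1 R3, R3 R9, R4 R9, R3 R5, R2 R5, R2 R6}.
Of the listed edges, {R2 R5, R3 R9, R3 R5} are in the MST → 3.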